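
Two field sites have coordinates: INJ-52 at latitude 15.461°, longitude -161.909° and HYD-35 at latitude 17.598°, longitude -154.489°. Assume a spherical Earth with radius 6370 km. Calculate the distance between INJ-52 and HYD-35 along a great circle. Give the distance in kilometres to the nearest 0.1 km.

825.7 km

Δφ = 2.1370°,  Δλ = 7.4200°
a = sin²(Δφ/2) + cos φ₁ cos φ₂ sin²(Δλ/2) = 0.004194
c = 2·arcsin(√a) = 0.129618 rad = 7.4265°
d = R·c = 6370 × 0.129618 = 825.7 km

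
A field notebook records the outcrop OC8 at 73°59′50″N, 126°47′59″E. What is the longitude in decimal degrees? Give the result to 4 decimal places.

126° + 47′/60 + 59″/3600 = 126 + 0.78333 + 0.01639 = 126.7997°

126.7997°E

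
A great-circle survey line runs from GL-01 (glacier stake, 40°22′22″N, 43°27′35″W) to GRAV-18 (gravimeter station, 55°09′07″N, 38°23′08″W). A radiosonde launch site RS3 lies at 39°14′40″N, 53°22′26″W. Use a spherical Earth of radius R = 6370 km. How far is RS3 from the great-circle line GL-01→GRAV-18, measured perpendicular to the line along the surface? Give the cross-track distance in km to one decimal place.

820.6 km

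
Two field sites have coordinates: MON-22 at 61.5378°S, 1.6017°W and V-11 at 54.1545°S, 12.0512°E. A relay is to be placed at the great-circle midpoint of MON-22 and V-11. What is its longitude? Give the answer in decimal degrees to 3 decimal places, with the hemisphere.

5.929°E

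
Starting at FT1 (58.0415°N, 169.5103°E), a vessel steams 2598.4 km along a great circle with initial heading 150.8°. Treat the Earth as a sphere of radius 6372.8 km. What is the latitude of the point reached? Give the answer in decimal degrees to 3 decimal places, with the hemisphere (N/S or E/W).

36.560°N

δ = d/R = 2598.4/6372.8 = 0.407733 rad
φ₂ = arcsin(sin φ₁ cos δ + cos φ₁ sin δ cos θ)
   = arcsin(0.84843·0.91802 + 0.52930·0.39653·-0.87292) = 36.56013°
λ₂ = λ₁ + atan2(sin θ sin δ cos φ₁, cos δ − sin φ₁ sin φ₂) = -176.55357°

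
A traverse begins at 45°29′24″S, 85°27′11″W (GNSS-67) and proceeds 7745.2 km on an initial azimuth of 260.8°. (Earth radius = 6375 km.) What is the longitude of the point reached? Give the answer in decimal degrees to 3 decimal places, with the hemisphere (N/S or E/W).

167.009°W

GNSS-67: φ = -45.49000°, λ = -85.45306°
δ = d/R = 7745.2/6375 = 1.214933 rad
φ₂ = arcsin(sin φ₁ cos δ + cos φ₁ sin δ cos θ)
   = arcsin(-0.71313·0.34840 + 0.70103·0.93735·-0.15988) = -20.70235°
λ₂ = λ₁ + atan2(sin θ sin δ cos φ₁, cos δ − sin φ₁ sin φ₂) = -167.00865°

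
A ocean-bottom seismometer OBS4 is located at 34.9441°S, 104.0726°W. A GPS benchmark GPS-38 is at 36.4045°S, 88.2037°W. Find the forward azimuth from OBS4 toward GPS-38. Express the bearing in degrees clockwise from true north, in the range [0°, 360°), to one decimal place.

101.1°

Δλ = 15.8689°
y = sin Δλ · cos φ₂ = 0.220075
x = cos φ₁ sin φ₂ − sin φ₁ cos φ₂ cos Δλ = -0.043055
θ = atan2(y, x) = 101.0693° → 101.0693° (mod 360°)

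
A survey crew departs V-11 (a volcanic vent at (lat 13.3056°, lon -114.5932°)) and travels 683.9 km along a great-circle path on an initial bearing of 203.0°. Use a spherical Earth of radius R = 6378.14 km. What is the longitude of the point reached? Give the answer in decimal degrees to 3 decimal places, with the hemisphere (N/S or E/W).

117.011°W

δ = d/R = 683.9/6378.14 = 0.107226 rad
φ₂ = arcsin(sin φ₁ cos δ + cos φ₁ sin δ cos θ)
   = arcsin(0.23014·0.99426 + 0.97316·0.10702·-0.92050) = 7.64038°
λ₂ = λ₁ + atan2(sin θ sin δ cos φ₁, cos δ − sin φ₁ sin φ₂) = -117.01127°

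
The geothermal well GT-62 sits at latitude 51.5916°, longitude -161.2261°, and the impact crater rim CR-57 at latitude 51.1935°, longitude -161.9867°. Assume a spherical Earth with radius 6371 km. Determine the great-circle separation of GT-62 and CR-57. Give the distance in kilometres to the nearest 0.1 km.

Δφ = -0.3981°,  Δλ = -0.7606°
a = sin²(Δφ/2) + cos φ₁ cos φ₂ sin²(Δλ/2) = 0.000029
c = 2·arcsin(√a) = 0.010811 rad = 0.6195°
d = R·c = 6371 × 0.010811 = 68.9 km

68.9 km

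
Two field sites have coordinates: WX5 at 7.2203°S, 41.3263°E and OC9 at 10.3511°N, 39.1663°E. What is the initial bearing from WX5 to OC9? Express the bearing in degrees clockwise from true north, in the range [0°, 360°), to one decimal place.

353.0°

Δλ = -2.1600°
y = sin Δλ · cos φ₂ = -0.037077
x = cos φ₁ sin φ₂ − sin φ₁ cos φ₂ cos Δλ = 0.301806
θ = atan2(y, x) = -7.0037° → 352.9963° (mod 360°)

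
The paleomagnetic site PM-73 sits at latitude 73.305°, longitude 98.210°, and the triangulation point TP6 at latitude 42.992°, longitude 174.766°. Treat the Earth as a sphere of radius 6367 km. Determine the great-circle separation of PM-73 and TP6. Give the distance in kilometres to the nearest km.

Δφ = -30.3130°,  Δλ = 76.5560°
a = sin²(Δφ/2) + cos φ₁ cos φ₂ sin²(Δλ/2) = 0.148997
c = 2·arcsin(√a) = 0.792585 rad = 45.4118°
d = R·c = 6367 × 0.792585 = 5046.4 km

5046 km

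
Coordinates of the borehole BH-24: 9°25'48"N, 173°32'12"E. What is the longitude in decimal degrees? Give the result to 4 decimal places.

173° + 32′/60 + 12″/3600 = 173 + 0.53333 + 0.00333 = 173.5367°

173.5367°E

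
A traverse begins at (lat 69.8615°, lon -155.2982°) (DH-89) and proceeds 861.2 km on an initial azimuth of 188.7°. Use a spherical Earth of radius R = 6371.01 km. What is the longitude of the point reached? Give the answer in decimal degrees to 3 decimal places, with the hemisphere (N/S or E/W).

157.802°W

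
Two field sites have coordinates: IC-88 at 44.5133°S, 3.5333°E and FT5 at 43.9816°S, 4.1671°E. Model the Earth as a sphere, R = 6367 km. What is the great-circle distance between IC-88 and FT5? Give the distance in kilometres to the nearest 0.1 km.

77.7 km

Δφ = 0.5317°,  Δλ = 0.6338°
a = sin²(Δφ/2) + cos φ₁ cos φ₂ sin²(Δλ/2) = 0.000037
c = 2·arcsin(√a) = 0.012203 rad = 0.6992°
d = R·c = 6367 × 0.012203 = 77.7 km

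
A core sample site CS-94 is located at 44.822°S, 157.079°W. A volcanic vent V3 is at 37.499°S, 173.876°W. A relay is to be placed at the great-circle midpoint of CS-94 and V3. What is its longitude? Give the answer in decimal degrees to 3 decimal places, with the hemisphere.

165.951°W

Bx = cos φ₂ cos Δλ = 0.759515,  By = cos φ₂ sin Δλ = -0.229268
φₘ = atan2(sin φ₁ + sin φ₂, √((cos φ₁ + Bx)² + By²)) = -41.46585°
λₘ = λ₁ + atan2(By, cos φ₁ + Bx) = -165.95072°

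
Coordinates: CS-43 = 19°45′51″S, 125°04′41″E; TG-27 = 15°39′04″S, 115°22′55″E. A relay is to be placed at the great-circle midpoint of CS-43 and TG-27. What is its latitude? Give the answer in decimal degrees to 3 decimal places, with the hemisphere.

CS-43: φ = -19.76417°, λ = +125.07806°
TG-27: φ = -15.65111°, λ = +115.38194°
Bx = cos φ₂ cos Δλ = 0.949167,  By = cos φ₂ sin Δλ = -0.162178
φₘ = atan2(sin φ₁ + sin φ₂, √((cos φ₁ + Bx)² + By²)) = -17.76722°
λₘ = λ₁ + atan2(By, cos φ₁ + Bx) = 120.17428°

17.767°S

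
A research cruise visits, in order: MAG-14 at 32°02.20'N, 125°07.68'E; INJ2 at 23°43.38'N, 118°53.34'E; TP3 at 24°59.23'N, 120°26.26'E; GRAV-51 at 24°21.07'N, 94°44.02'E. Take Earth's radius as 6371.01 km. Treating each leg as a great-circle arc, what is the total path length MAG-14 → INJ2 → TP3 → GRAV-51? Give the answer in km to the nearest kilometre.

3914 km

MAG-14: φ = +32.03667°, λ = +125.12800°
INJ2: φ = +23.72300°, λ = +118.88900°
TP3: φ = +24.98717°, λ = +120.43767°
GRAV-51: φ = +24.35117°, λ = +94.73367°
MAG-14→INJ2: c = 0.174031 rad, d = 1108.75 km
INJ2→TP3: c = 0.033062 rad, d = 210.64 km
TP3→GRAV-51: c = 0.407218 rad, d = 2594.39 km
Total = 1108.75 + 210.64 + 2594.39 = 3913.78 km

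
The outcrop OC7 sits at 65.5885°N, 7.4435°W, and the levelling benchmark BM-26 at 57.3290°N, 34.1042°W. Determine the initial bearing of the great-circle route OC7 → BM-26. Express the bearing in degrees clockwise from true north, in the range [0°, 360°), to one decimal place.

Δλ = -26.6607°
y = sin Δλ · cos φ₂ = -0.242218
x = cos φ₁ sin φ₂ − sin φ₁ cos φ₂ cos Δλ = -0.091394
θ = atan2(y, x) = -110.6726° → 249.3274° (mod 360°)

249.3°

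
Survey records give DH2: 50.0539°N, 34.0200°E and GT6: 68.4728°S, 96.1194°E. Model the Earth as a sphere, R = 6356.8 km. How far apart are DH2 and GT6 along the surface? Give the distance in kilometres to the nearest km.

Δφ = -118.5267°,  Δλ = 62.0994°
a = sin²(Δφ/2) + cos φ₁ cos φ₂ sin²(Δλ/2) = 0.801461
c = 2·arcsin(√a) = 2.217956 rad = 127.0795°
d = R·c = 6356.8 × 2.217956 = 14099.1 km

14099 km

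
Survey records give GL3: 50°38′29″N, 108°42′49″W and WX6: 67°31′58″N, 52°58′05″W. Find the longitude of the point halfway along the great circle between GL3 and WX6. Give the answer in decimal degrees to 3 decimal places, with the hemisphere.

88.312°W

GL3: φ = +50.64139°, λ = -108.71361°
WX6: φ = +67.53278°, λ = -52.96806°
Bx = cos φ₂ cos Δλ = 0.215103,  By = cos φ₂ sin Δλ = 0.315869
φₘ = atan2(sin φ₁ + sin φ₂, √((cos φ₁ + Bx)² + By²)) = 61.90408°
λₘ = λ₁ + atan2(By, cos φ₁ + Bx) = -88.31207°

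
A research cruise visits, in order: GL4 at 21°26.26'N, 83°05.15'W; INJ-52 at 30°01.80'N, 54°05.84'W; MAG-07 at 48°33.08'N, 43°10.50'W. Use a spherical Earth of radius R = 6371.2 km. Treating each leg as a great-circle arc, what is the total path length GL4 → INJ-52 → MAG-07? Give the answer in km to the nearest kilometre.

5305 km

GL4: φ = +21.43767°, λ = -83.08583°
INJ-52: φ = +30.03000°, λ = -54.09733°
MAG-07: φ = +48.55133°, λ = -43.17500°
GL4→INJ-52: c = 0.478221 rad, d = 3046.84 km
INJ-52→MAG-07: c = 0.354489 rad, d = 2258.52 km
Total = 3046.84 + 2258.52 = 5305.36 km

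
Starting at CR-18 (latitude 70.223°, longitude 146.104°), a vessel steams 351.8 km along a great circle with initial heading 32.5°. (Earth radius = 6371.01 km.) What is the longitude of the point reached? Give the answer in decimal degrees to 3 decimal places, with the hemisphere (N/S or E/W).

151.863°E

δ = d/R = 351.8/6371.01 = 0.055219 rad
φ₂ = arcsin(sin φ₁ cos δ + cos φ₁ sin δ cos θ)
   = arcsin(0.94102·0.99848 + 0.33836·0.05519·0.84339) = 72.81044°
λ₂ = λ₁ + atan2(sin θ sin δ cos φ₁, cos δ − sin φ₁ sin φ₂) = 151.86277°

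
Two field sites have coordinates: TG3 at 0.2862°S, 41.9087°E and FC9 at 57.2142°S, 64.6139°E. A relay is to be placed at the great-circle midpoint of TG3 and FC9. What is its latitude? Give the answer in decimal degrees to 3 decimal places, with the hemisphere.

29.187°S

Bx = cos φ₂ cos Δλ = 0.499535,  By = cos φ₂ sin Δλ = 0.209013
φₘ = atan2(sin φ₁ + sin φ₂, √((cos φ₁ + Bx)² + By²)) = -29.18670°
λₘ = λ₁ + atan2(By, cos φ₁ + Bx) = 49.84384°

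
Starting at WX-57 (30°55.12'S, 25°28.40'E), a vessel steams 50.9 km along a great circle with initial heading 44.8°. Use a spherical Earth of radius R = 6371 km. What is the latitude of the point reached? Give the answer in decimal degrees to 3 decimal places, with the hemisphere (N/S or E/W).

30.593°S

WX-57: φ = -30.91867°, λ = +25.47333°
δ = d/R = 50.9/6371 = 0.007989 rad
φ₂ = arcsin(sin φ₁ cos δ + cos φ₁ sin δ cos θ)
   = arcsin(-0.51382·0.99997 + 0.85790·0.00799·0.70957) = -30.59332°
λ₂ = λ₁ + atan2(sin θ sin δ cos φ₁, cos δ − sin φ₁ sin φ₂) = 25.84804°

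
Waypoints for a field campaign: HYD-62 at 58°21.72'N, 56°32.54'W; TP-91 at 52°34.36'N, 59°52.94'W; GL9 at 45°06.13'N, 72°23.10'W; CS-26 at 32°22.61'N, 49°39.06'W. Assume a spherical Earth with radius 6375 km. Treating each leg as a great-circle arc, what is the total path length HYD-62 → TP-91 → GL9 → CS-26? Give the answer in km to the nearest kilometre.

HYD-62: φ = +58.36200°, λ = -56.54233°
TP-91: φ = +52.57267°, λ = -59.88233°
GL9: φ = +45.10217°, λ = -72.38500°
CS-26: φ = +32.37683°, λ = -49.65100°
HYD-62→TP-91: c = 0.106276 rad, d = 677.51 km
TP-91→GL9: c = 0.193490 rad, d = 1233.50 km
GL9→CS-26: c = 0.378759 rad, d = 2414.59 km
Total = 677.51 + 1233.50 + 2414.59 = 4325.60 km

4326 km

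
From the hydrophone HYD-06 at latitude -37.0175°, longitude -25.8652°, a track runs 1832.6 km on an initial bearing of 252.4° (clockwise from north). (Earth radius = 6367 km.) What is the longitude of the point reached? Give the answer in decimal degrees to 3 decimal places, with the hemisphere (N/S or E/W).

δ = d/R = 1832.6/6367 = 0.287828 rad
φ₂ = arcsin(sin φ₁ cos δ + cos φ₁ sin δ cos θ)
   = arcsin(-0.60206·0.95886 + 0.79845·0.28387·-0.30237) = -40.22763°
λ₂ = λ₁ + atan2(sin θ sin δ cos φ₁, cos δ − sin φ₁ sin φ₂) = -46.62215°

46.622°W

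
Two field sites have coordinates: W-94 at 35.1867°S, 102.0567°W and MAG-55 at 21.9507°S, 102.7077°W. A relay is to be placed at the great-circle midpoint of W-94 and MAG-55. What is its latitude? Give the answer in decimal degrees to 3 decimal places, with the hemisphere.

Bx = cos φ₂ cos Δλ = 0.927446,  By = cos φ₂ sin Δλ = -0.010538
φₘ = atan2(sin φ₁ + sin φ₂, √((cos φ₁ + Bx)² + By²)) = -28.56909°
λₘ = λ₁ + atan2(By, cos φ₁ + Bx) = -102.40276°

28.569°S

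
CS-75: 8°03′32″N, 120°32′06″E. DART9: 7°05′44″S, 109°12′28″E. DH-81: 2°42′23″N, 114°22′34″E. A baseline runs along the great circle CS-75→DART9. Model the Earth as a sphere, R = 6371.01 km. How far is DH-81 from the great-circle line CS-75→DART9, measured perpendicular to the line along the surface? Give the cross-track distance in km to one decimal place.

190.8 km

CS-75: φ = +8.05889°, λ = +120.53500°
DART9: φ = -7.09556°, λ = +109.20778°
DH-81: φ = +2.70639°, λ = +114.37611°
δ₁₃ = central angle CS-75→DH-81 = 0.142026 rad  (haversine)
θ₁₃ = bearing CS-75→DH-81 = 229.209°,  θ₁₂ = bearing CS-75→DART9 = 216.994°
dₓₜ = R·arcsin(sin δ₁₃ · sin(θ₁₃ − θ₁₂)) = 6371.01·arcsin(0.14155·sin(12.215°)) = 190.839 km
|dₓₜ| = 190.839 km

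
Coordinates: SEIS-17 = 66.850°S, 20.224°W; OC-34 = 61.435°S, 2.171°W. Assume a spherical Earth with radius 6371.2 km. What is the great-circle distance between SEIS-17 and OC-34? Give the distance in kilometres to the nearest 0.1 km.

1056.5 km

Δφ = 5.4150°,  Δλ = 18.0530°
a = sin²(Δφ/2) + cos φ₁ cos φ₂ sin²(Δλ/2) = 0.006859
c = 2·arcsin(√a) = 0.165822 rad = 9.5009°
d = R·c = 6371.2 × 0.165822 = 1056.5 km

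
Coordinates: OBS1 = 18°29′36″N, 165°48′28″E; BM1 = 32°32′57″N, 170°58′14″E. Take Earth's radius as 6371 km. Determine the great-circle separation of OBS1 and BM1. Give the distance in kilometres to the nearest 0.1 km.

OBS1: φ = +18.49333°, λ = +165.80778°
BM1: φ = +32.54917°, λ = +170.97056°
Δφ = 14.0558°,  Δλ = 5.1628°
a = sin²(Δφ/2) + cos φ₁ cos φ₂ sin²(Δλ/2) = 0.016592
c = 2·arcsin(√a) = 0.258336 rad = 14.8016°
d = R·c = 6371 × 0.258336 = 1645.9 km

1645.9 km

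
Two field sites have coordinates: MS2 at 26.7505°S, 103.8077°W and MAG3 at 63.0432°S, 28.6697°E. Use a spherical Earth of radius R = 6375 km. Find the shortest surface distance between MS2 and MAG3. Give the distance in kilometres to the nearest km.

9197 km

Δφ = -36.2927°,  Δλ = 132.4774°
a = sin²(Δφ/2) + cos φ₁ cos φ₂ sin²(Δλ/2) = 0.436081
c = 2·arcsin(√a) = 1.442607 rad = 82.6553°
d = R·c = 6375 × 1.442607 = 9196.6 km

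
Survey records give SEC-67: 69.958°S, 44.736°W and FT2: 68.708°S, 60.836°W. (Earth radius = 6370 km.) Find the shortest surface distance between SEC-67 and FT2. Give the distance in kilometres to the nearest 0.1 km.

Δφ = 1.2500°,  Δλ = -16.1000°
a = sin²(Δφ/2) + cos φ₁ cos φ₂ sin²(Δλ/2) = 0.002559
c = 2·arcsin(√a) = 0.101224 rad = 5.7997°
d = R·c = 6370 × 0.101224 = 644.8 km

644.8 km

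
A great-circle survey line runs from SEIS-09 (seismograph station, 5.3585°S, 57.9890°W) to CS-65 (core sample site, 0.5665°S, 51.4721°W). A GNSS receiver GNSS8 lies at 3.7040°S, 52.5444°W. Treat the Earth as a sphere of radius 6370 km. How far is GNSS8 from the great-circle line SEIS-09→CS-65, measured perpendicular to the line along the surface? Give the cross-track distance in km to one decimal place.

209.6 km

δ₁₃ = central angle SEIS-09→GNSS8 = 0.099029 rad  (haversine)
θ₁₃ = bearing SEIS-09→GNSS8 = 73.275°,  θ₁₂ = bearing SEIS-09→CS-65 = 53.842°
dₓₜ = R·arcsin(sin δ₁₃ · sin(θ₁₃ − θ₁₂)) = 6370·arcsin(0.09887·sin(19.433°)) = 209.571 km
|dₓₜ| = 209.571 km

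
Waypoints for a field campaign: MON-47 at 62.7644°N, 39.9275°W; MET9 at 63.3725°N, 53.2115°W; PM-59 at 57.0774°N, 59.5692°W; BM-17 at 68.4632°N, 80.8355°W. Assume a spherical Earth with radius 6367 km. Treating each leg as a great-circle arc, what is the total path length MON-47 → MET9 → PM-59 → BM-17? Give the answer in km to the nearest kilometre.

MON-47→MET9: c = 0.105353 rad, d = 670.78 km
MET9→PM-59: c = 0.122778 rad, d = 781.73 km
PM-59→BM-17: c = 0.258659 rad, d = 1646.88 km
Total = 670.78 + 781.73 + 1646.88 = 3099.40 km

3099 km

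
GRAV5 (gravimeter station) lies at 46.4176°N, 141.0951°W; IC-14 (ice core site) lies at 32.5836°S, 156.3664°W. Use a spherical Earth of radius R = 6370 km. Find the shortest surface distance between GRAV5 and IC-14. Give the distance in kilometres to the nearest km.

8916 km

Δφ = -79.0012°,  Δλ = -15.2713°
a = sin²(Δφ/2) + cos φ₁ cos φ₂ sin²(Δλ/2) = 0.414862
c = 2·arcsin(√a) = 1.399686 rad = 80.1961°
d = R·c = 6370 × 1.399686 = 8916.0 km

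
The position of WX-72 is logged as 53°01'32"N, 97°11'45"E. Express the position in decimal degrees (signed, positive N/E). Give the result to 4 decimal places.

+53.0256°, +97.1958°

lat: 53.0256° N → +53.0256°
lon: 97.1958° E → +97.1958°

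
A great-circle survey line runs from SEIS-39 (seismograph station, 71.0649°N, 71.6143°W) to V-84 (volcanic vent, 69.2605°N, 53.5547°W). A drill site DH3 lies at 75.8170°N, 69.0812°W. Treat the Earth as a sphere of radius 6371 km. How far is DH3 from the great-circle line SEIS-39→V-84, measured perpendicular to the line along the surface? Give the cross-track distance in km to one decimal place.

534.3 km

δ₁₃ = central angle SEIS-39→DH3 = 0.083872 rad  (haversine)
θ₁₃ = bearing SEIS-39→DH3 = 7.427°,  θ₁₂ = bearing SEIS-39→V-84 = 97.773°
dₓₜ = R·arcsin(sin δ₁₃ · sin(θ₁₃ − θ₁₂)) = 6371·arcsin(0.08377·sin(-90.346°)) = -534.341 km
|dₓₜ| = 534.341 km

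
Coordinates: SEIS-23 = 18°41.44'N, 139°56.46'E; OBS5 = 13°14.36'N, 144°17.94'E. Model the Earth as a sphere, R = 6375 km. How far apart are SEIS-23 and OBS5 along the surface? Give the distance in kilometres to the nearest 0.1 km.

SEIS-23: φ = +18.69067°, λ = +139.94100°
OBS5: φ = +13.23933°, λ = +144.29900°
Δφ = -5.4513°,  Δλ = 4.3580°
a = sin²(Δφ/2) + cos φ₁ cos φ₂ sin²(Δλ/2) = 0.003594
c = 2·arcsin(√a) = 0.119978 rad = 6.8742°
d = R·c = 6375 × 0.119978 = 764.9 km

764.9 km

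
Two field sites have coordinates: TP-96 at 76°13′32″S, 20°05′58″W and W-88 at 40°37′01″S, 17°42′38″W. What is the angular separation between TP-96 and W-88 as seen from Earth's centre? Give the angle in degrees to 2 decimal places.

35.62°

TP-96: φ = -76.22556°, λ = -20.09944°
W-88: φ = -40.61694°, λ = -17.71056°
Δφ = 35.6086°,  Δλ = 2.3889°
a = sin²(Δφ/2) + cos φ₁ cos φ₂ sin²(Δλ/2) = 0.093572
c = 2·arcsin(√a) = 0.621757 rad = 35.6241°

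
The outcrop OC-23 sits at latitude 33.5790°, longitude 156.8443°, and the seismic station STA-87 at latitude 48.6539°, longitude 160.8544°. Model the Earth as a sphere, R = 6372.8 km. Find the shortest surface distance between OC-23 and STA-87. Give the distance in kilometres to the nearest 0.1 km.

Δφ = 15.0749°,  Δλ = 4.0101°
a = sin²(Δφ/2) + cos φ₁ cos φ₂ sin²(Δλ/2) = 0.017880
c = 2·arcsin(√a) = 0.268239 rad = 15.3689°
d = R·c = 6372.8 × 0.268239 = 1709.4 km

1709.4 km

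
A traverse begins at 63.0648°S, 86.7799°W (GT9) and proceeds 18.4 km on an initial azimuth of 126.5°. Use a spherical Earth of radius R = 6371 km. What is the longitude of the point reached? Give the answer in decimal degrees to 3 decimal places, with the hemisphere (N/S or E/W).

86.485°W

δ = d/R = 18.4/6371 = 0.002888 rad
φ₂ = arcsin(sin φ₁ cos δ + cos φ₁ sin δ cos θ)
   = arcsin(-0.89152·1.00000 + 0.45298·0.00289·-0.59482) = -63.16292°
λ₂ = λ₁ + atan2(sin θ sin δ cos φ₁, cos δ − sin φ₁ sin φ₂) = -86.48526°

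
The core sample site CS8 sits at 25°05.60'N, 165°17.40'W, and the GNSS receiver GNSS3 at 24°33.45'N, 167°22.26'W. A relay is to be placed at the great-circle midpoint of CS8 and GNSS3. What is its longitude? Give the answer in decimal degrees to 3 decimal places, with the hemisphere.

166.333°W

CS8: φ = +25.09333°, λ = -165.29000°
GNSS3: φ = +24.55750°, λ = -167.37100°
Bx = cos φ₂ cos Δλ = 0.908945,  By = cos φ₂ sin Δλ = -0.033028
φₘ = atan2(sin φ₁ + sin φ₂, √((cos φ₁ + Bx)² + By²)) = 24.82902°
λₘ = λ₁ + atan2(By, cos φ₁ + Bx) = -166.33275°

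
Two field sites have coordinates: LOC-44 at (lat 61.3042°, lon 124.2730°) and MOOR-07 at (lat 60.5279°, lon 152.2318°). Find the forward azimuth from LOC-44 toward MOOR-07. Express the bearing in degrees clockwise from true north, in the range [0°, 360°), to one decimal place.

Δλ = 27.9588°
y = sin Δλ · cos φ₂ = 0.230667
x = cos φ₁ sin φ₂ − sin φ₁ cos φ₂ cos Δλ = 0.036822
θ = atan2(y, x) = 80.9301° → 80.9301° (mod 360°)

80.9°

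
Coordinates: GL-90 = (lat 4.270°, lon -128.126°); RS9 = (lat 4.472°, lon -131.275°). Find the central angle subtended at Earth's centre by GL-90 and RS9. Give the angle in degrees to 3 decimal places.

Δφ = 0.2020°,  Δλ = -3.1490°
a = sin²(Δφ/2) + cos φ₁ cos φ₂ sin²(Δλ/2) = 0.000754
c = 2·arcsin(√a) = 0.054914 rad = 3.1463°

3.146°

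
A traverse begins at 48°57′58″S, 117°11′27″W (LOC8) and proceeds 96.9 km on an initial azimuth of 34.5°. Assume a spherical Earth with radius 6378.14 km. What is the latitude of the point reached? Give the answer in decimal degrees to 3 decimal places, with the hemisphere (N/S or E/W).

48.246°S

LOC8: φ = -48.96611°, λ = -117.19083°
δ = d/R = 96.9/6378.14 = 0.015193 rad
φ₂ = arcsin(sin φ₁ cos δ + cos φ₁ sin δ cos θ)
   = arcsin(-0.75432·0.99988 + 0.65651·0.01519·0.82413) = -48.24634°
λ₂ = λ₁ + atan2(sin θ sin δ cos φ₁, cos δ − sin φ₁ sin φ₂) = -116.45047°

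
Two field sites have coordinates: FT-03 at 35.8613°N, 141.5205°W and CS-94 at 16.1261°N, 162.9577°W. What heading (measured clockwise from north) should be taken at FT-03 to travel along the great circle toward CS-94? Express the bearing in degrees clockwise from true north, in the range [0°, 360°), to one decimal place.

Δλ = -21.4372°
y = sin Δλ · cos φ₂ = -0.351101
x = cos φ₁ sin φ₂ − sin φ₁ cos φ₂ cos Δλ = -0.298740
θ = atan2(y, x) = -130.3934° → 229.6066° (mod 360°)

229.6°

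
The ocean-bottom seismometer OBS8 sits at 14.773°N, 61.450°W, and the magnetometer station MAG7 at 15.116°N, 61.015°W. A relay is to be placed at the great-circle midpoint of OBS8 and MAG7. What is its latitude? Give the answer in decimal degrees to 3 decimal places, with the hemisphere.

14.945°N

Bx = cos φ₂ cos Δλ = 0.965372,  By = cos φ₂ sin Δλ = 0.007329
φₘ = atan2(sin φ₁ + sin φ₂, √((cos φ₁ + Bx)² + By²)) = 14.94460°
λₘ = λ₁ + atan2(By, cos φ₁ + Bx) = -61.23267°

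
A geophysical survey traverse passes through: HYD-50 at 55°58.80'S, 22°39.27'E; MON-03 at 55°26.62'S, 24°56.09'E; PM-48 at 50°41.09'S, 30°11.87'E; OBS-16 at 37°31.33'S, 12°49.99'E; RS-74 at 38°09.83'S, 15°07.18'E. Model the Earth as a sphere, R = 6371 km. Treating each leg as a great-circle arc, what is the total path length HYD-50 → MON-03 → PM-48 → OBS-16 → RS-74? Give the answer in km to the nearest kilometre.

3009 km

HYD-50: φ = -55.98000°, λ = +22.65450°
MON-03: φ = -55.44367°, λ = +24.93483°
PM-48: φ = -50.68483°, λ = +30.19783°
OBS-16: φ = -37.52217°, λ = +12.83317°
RS-74: φ = -38.16383°, λ = +15.11967°
HYD-50→MON-03: c = 0.024295 rad, d = 154.79 km
MON-03→PM-48: c = 0.099664 rad, d = 634.96 km
PM-48→OBS-16: c = 0.314906 rad, d = 2006.27 km
OBS-16→RS-74: c = 0.033444 rad, d = 213.07 km
Total = 154.79 + 634.96 + 2006.27 + 213.07 = 3009.08 km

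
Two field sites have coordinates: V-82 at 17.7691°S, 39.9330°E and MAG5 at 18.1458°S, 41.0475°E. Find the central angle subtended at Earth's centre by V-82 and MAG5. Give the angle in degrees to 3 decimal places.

Δφ = -0.3767°,  Δλ = 1.1145°
a = sin²(Δφ/2) + cos φ₁ cos φ₂ sin²(Δλ/2) = 0.000096
c = 2·arcsin(√a) = 0.019637 rad = 1.1251°

1.125°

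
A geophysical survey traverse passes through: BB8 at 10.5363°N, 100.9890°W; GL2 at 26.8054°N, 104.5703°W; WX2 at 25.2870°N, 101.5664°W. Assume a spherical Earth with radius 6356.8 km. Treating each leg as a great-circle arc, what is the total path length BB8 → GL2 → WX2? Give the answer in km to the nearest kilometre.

BB8→GL2: c = 0.290003 rad, d = 1843.49 km
GL2→WX2: c = 0.054044 rad, d = 343.54 km
Total = 1843.49 + 343.54 = 2187.04 km

2187 km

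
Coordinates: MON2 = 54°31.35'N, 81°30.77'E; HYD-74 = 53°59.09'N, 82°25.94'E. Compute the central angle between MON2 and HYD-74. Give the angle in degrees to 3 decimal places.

0.760°

MON2: φ = +54.52250°, λ = +81.51283°
HYD-74: φ = +53.98483°, λ = +82.43233°
Δφ = -0.5377°,  Δλ = 0.9195°
a = sin²(Δφ/2) + cos φ₁ cos φ₂ sin²(Δλ/2) = 0.000044
c = 2·arcsin(√a) = 0.013265 rad = 0.7600°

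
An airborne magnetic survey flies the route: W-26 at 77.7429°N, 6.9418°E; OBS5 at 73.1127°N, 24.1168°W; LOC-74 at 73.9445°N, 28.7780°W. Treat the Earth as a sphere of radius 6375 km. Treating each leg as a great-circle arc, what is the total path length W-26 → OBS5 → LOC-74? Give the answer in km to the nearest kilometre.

W-26→OBS5: c = 0.155751 rad, d = 992.91 km
OBS5→LOC-74: c = 0.027244 rad, d = 173.68 km
Total = 992.91 + 173.68 = 1166.59 km

1167 km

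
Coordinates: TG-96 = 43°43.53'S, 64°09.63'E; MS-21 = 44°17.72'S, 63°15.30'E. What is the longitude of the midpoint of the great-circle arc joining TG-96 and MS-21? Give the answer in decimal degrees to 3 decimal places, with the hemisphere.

TG-96: φ = -43.72550°, λ = +64.16050°
MS-21: φ = -44.29533°, λ = +63.25500°
Bx = cos φ₂ cos Δλ = 0.715660,  By = cos φ₂ sin Δλ = -0.011311
φₘ = atan2(sin φ₁ + sin φ₂, √((cos φ₁ + Bx)² + By²)) = -44.01131°
λₘ = λ₁ + atan2(By, cos φ₁ + Bx) = 63.70993°

63.710°E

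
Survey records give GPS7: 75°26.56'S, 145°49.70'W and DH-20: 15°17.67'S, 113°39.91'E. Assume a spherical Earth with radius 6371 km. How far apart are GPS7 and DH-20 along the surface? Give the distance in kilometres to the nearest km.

8652 km

GPS7: φ = -75.44267°, λ = -145.82833°
DH-20: φ = -15.29450°, λ = +113.66517°
Δφ = 60.1482°,  Δλ = -100.5065°
a = sin²(Δφ/2) + cos φ₁ cos φ₂ sin²(Δλ/2) = 0.394449
c = 2·arcsin(√a) = 1.358093 rad = 77.8130°
d = R·c = 6371 × 1.358093 = 8652.4 km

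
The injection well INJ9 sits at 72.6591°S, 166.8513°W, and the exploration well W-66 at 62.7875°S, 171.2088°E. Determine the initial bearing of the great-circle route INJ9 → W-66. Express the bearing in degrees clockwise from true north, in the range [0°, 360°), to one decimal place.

309.3°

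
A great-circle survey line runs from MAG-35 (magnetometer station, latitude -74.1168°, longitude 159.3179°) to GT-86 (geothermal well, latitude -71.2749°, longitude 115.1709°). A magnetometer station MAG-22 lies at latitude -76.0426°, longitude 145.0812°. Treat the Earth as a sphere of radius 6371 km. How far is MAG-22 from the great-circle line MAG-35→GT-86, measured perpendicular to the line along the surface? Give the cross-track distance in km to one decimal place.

δ₁₃ = central angle MAG-35→MAG-22 = 0.072018 rad  (haversine)
θ₁₃ = bearing MAG-35→MAG-22 = 235.525°,  θ₁₂ = bearing MAG-35→GT-86 = 260.447°
dₓₜ = R·arcsin(sin δ₁₃ · sin(θ₁₃ − θ₁₂)) = 6371·arcsin(0.07196·sin(-24.922°)) = -193.203 km
|dₓₜ| = 193.203 km

193.2 km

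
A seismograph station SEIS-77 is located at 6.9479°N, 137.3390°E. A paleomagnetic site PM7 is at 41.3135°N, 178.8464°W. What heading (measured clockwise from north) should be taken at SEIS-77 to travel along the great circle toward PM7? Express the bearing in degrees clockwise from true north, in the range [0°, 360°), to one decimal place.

Δλ = 43.8146°
y = sin Δλ · cos φ₂ = 0.520013
x = cos φ₁ sin φ₂ − sin φ₁ cos φ₂ cos Δλ = 0.589768
θ = atan2(y, x) = 41.4034° → 41.4034° (mod 360°)

41.4°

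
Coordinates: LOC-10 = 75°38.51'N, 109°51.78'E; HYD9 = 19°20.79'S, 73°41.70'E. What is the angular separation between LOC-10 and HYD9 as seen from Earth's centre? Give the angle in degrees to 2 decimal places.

97.59°

LOC-10: φ = +75.64183°, λ = +109.86300°
HYD9: φ = -19.34650°, λ = +73.69500°
Δφ = -94.9883°,  Δλ = -36.1680°
a = sin²(Δφ/2) + cos φ₁ cos φ₂ sin²(Δλ/2) = 0.566022
c = 2·arcsin(√a) = 1.703226 rad = 97.5877°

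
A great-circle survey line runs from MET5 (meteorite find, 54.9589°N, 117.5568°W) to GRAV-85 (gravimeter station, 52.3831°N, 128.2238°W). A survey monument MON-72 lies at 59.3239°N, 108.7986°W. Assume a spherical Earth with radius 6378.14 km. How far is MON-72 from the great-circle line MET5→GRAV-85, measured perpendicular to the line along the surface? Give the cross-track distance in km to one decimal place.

340.3 km

δ₁₃ = central angle MET5→MON-72 = 0.112453 rad  (haversine)
θ₁₃ = bearing MET5→MON-72 = 43.809°,  θ₁₂ = bearing MET5→GRAV-85 = 252.186°
dₓₜ = R·arcsin(sin δ₁₃ · sin(θ₁₃ − θ₁₂)) = 6378.14·arcsin(0.11222·sin(-208.376°)) = 340.321 km
|dₓₜ| = 340.321 km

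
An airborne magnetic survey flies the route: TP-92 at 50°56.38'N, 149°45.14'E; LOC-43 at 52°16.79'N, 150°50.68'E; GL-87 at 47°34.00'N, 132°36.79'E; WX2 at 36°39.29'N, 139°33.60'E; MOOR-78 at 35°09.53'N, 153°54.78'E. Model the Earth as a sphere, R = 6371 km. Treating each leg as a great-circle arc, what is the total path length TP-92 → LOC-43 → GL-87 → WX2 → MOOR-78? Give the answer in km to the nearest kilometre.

4211 km

TP-92: φ = +50.93967°, λ = +149.75233°
LOC-43: φ = +52.27983°, λ = +150.84467°
GL-87: φ = +47.56667°, λ = +132.61317°
WX2: φ = +36.65483°, λ = +139.56000°
MOOR-78: φ = +35.15883°, λ = +153.91300°
TP-92→LOC-43: c = 0.026215 rad, d = 167.02 km
LOC-43→GL-87: c = 0.220007 rad, d = 1401.67 km
GL-87→WX2: c = 0.210408 rad, d = 1340.51 km
WX2→MOOR-78: c = 0.204380 rad, d = 1302.11 km
Total = 167.02 + 1401.67 + 1340.51 + 1302.11 = 4211.30 km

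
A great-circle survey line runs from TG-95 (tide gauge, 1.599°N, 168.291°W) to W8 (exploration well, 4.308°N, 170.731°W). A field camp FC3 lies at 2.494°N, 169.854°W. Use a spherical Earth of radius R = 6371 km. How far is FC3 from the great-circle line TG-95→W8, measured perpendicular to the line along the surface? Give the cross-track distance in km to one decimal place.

62.7 km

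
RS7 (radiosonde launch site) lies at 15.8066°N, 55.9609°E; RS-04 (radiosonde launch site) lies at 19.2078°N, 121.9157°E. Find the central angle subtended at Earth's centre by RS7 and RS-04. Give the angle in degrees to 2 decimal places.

62.62°

Δφ = 3.4012°,  Δλ = 65.9548°
a = sin²(Δφ/2) + cos φ₁ cos φ₂ sin²(Δλ/2) = 0.270080
c = 2·arcsin(√a) = 1.092981 rad = 62.6232°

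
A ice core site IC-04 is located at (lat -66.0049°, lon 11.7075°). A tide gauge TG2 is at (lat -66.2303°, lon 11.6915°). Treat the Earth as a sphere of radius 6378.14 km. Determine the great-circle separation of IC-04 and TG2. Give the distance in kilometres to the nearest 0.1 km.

Δφ = -0.2254°,  Δλ = -0.0160°
a = sin²(Δφ/2) + cos φ₁ cos φ₂ sin²(Δλ/2) = 0.000004
c = 2·arcsin(√a) = 0.003936 rad = 0.2255°
d = R·c = 6378.14 × 0.003936 = 25.1 km

25.1 km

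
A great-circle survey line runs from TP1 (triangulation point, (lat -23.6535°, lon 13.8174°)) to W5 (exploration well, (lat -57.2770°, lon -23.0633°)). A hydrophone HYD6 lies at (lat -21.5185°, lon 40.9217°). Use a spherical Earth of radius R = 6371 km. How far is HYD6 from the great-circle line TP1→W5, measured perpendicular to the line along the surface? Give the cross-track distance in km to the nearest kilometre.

2444 km

δ₁₃ = central angle TP1→HYD6 = 0.437716 rad  (haversine)
θ₁₃ = bearing TP1→HYD6 = 90.505°,  θ₁₂ = bearing TP1→W5 = 208.516°
dₓₜ = R·arcsin(sin δ₁₃ · sin(θ₁₃ − θ₁₂)) = 6371·arcsin(0.42387·sin(-118.011°)) = -2443.628 km
|dₓₜ| = 2443.628 km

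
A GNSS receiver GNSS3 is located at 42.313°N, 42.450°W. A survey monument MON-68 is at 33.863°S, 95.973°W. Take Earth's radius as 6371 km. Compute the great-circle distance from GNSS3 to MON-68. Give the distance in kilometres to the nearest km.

10072 km

Δφ = -76.1760°,  Δλ = -53.5230°
a = sin²(Δφ/2) + cos φ₁ cos φ₂ sin²(Δλ/2) = 0.505027
c = 2·arcsin(√a) = 1.580850 rad = 90.5761°
d = R·c = 6371 × 1.580850 = 10071.6 km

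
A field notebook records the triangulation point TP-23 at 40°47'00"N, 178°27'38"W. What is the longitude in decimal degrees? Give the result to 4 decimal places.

178° + 27′/60 + 38″/3600 = 178 + 0.45000 + 0.01056 = 178.4606°

178.4606°W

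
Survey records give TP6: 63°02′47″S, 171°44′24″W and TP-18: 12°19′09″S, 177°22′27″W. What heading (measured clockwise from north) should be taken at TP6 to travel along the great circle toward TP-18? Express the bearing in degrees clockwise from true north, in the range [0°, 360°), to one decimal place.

352.9°

TP6: φ = -63.04639°, λ = -171.74000°
TP-18: φ = -12.31917°, λ = -177.37417°
Δλ = -5.6342°
y = sin Δλ · cos φ₂ = -0.095916
x = cos φ₁ sin φ₂ − sin φ₁ cos φ₂ cos Δλ = 0.769934
θ = atan2(y, x) = -7.1011° → 352.8989° (mod 360°)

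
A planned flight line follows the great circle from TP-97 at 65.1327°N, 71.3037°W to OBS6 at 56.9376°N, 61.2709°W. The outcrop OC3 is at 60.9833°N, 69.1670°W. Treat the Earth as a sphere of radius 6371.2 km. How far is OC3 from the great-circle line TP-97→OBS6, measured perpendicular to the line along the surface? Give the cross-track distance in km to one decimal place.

170.1 km

δ₁₃ = central angle TP-97→OC3 = 0.074355 rad  (haversine)
θ₁₃ = bearing TP-97→OC3 = 165.910°,  θ₁₂ = bearing TP-97→OBS6 = 144.849°
dₓₜ = R·arcsin(sin δ₁₃ · sin(θ₁₃ − θ₁₂)) = 6371.2·arcsin(0.07429·sin(21.061°)) = 170.102 km
|dₓₜ| = 170.102 km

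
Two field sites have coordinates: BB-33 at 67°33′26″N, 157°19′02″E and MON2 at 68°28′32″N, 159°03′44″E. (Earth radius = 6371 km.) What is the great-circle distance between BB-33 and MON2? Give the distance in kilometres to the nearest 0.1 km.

125.3 km

BB-33: φ = +67.55722°, λ = +157.31722°
MON2: φ = +68.47556°, λ = +159.06222°
Δφ = 0.9183°,  Δλ = 1.7450°
a = sin²(Δφ/2) + cos φ₁ cos φ₂ sin²(Δλ/2) = 0.000097
c = 2·arcsin(√a) = 0.019668 rad = 1.1269°
d = R·c = 6371 × 0.019668 = 125.3 km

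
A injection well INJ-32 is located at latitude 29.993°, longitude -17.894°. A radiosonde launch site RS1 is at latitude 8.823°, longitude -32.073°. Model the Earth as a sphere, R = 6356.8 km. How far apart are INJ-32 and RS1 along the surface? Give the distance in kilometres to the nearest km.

Δφ = -21.1700°,  Δλ = -14.1790°
a = sin²(Δφ/2) + cos φ₁ cos φ₂ sin²(Δλ/2) = 0.046780
c = 2·arcsin(√a) = 0.436019 rad = 24.9821°
d = R·c = 6356.8 × 0.436019 = 2771.7 km

2772 km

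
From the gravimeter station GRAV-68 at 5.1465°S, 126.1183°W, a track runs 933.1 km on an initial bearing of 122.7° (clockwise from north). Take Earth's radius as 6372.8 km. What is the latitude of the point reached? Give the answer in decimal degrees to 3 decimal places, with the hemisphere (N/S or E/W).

9.628°S

δ = d/R = 933.1/6372.8 = 0.146419 rad
φ₂ = arcsin(sin φ₁ cos δ + cos φ₁ sin δ cos θ)
   = arcsin(-0.08970·0.98930 + 0.99597·0.14590·-0.54024) = -9.62763°
λ₂ = λ₁ + atan2(sin θ sin δ cos φ₁, cos δ − sin φ₁ sin φ₂) = -118.96483°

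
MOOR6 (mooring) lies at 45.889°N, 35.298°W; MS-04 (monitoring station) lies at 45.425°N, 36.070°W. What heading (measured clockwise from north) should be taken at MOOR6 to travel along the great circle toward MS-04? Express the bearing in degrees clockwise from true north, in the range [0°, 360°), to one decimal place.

229.6°

Δλ = -0.7720°
y = sin Δλ · cos φ₂ = -0.009456
x = cos φ₁ sin φ₂ − sin φ₁ cos φ₂ cos Δλ = -0.008052
θ = atan2(y, x) = -130.4160° → 229.5840° (mod 360°)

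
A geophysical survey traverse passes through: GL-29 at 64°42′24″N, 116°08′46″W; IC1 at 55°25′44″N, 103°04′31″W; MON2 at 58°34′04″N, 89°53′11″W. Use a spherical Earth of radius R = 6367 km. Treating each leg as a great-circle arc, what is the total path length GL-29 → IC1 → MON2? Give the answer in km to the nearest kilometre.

2124 km

GL-29: φ = +64.70667°, λ = -116.14611°
IC1: φ = +55.42889°, λ = -103.07528°
MON2: φ = +58.56778°, λ = -89.88639°
GL-29→IC1: c = 0.197108 rad, d = 1254.98 km
IC1→MON2: c = 0.136527 rad, d = 869.27 km
Total = 1254.98 + 869.27 = 2124.25 km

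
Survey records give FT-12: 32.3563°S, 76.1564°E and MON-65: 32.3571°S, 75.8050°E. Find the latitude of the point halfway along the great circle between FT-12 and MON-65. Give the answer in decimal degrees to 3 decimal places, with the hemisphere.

Bx = cos φ₂ cos Δλ = 0.844713,  By = cos φ₂ sin Δλ = -0.005181
φₘ = atan2(sin φ₁ + sin φ₂, √((cos φ₁ + Bx)² + By²)) = -32.35682°
λₘ = λ₁ + atan2(By, cos φ₁ + Bx) = 75.98070°

32.357°S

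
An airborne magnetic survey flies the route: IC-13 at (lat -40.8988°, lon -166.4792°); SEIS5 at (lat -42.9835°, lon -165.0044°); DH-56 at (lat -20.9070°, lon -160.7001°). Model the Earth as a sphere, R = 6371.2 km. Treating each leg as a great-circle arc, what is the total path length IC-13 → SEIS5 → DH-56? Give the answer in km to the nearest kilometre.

IC-13→SEIS5: c = 0.041113 rad, d = 261.94 km
SEIS5→DH-56: c = 0.390404 rad, d = 2487.34 km
Total = 261.94 + 2487.34 = 2749.28 km

2749 km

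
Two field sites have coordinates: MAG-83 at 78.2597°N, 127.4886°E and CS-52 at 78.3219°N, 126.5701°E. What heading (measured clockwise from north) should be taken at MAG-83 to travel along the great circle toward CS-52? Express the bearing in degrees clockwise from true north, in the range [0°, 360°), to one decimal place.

288.9°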